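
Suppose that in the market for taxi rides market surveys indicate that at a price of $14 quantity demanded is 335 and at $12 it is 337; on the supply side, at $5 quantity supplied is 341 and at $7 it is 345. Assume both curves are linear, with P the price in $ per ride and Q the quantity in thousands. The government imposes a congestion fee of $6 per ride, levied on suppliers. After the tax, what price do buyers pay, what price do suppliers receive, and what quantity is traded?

Demand slope: (337 − 335)/(12 − 14) = -1, so Qd = 349 − P.
Supply slope: (345 − 341)/(7 − 5) = 2, so Qs = 2P + 331.
Without the tax, 349 − P = 2P + 331 gives 3P = 18, so P* = $6 and Q* = 343.
With the tax collected from suppliers, supply shifts: Qs = 2(P − 6) + 331.
Solving gives Q = 339 with buyers paying $10 and suppliers receiving $4 (the $6 wedge).

Buyers pay $10; suppliers receive $4; quantity = 339.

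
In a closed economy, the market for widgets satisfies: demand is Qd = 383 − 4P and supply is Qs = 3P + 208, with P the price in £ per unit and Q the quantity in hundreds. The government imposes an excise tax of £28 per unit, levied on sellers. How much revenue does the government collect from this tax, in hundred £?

Before the tax: set 383 − 4P = 3P + 208 → P* = £25, Q* = 283.
With the tax collected from sellers, supply shifts: Qs = 3(P − 28) + 208.
New equilibrium: consumers pay £37, sellers receive £9, Q = 235. (Wedge: Pb − Ps = 28.)
Revenue = t · Q = 28 · 235 = £6580.

Tax revenue = £6580 hundred.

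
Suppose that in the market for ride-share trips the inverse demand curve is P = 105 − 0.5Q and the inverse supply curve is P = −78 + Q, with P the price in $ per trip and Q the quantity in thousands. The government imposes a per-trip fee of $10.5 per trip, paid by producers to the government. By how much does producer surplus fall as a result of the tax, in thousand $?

Inverting to Q(P) form: Qd = 210 − 2P; Qs = P + 78.
Without the tax, 210 − 2P = P + 78 gives 3P = 132, so P* = $44 and Q* = 122.
With the tax collected from producers, supply shifts: Qs = (P − 10.5) + 78.
Solving gives Q = 115 with consumers paying $47.5 and producers receiving $37 (the $10.5 wedge).
ΔPS is the trapezoid between Q = 115 and Q = 122 of height $7: ½ · (122 + 115) · 7 = $829.5.

Producer surplus falls by $829.5 thousand.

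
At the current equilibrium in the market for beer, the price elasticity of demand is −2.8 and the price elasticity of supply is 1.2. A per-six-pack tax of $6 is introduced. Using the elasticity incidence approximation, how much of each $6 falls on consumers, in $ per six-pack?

Consumers bear ≈ $1.8 per six-pack.

Incidence ratio: consumers' share ≈ εs / (εs + |εd|) = 1.2 / (1.2 + 2.8) = 0.3.
So consumers bear ≈ 0.3 × $6 = $1.8; producers bear $4.2.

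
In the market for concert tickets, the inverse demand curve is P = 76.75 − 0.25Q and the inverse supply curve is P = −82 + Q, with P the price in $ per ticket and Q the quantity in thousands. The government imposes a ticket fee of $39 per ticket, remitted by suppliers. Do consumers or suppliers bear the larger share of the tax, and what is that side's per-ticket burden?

Inverting to Q(P) form: Qd = 307 − 4P; Qs = P + 82.
Without the tax, 307 − 4P = P + 82 gives 5P = 225, so P* = $45 and Q* = 127.
With the tax collected from suppliers, supply shifts: Qs = (P − 39) + 82.
Solving gives Q = 95.8 with consumers paying $52.8 and suppliers receiving $13.8 (the $39 wedge).
Per-ticket burden: consumers $7.8, suppliers $31.2.
Suppliers take the larger share because supply is less price-elastic here (demand slope 4 vs supply slope 1).
The less price-elastic side of the market bears the larger share of a per-unit tax.

Suppliers bear the larger share: $31.2 per ticket.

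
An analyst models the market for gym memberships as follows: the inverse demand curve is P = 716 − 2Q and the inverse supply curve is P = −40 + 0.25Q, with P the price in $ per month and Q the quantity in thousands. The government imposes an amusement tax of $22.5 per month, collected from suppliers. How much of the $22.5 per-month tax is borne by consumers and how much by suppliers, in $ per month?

Rewrite in direct form: Qd = 358 − 0.5P and Qs = 4P + 160.
Before the tax: set 358 − 0.5P = 4P + 160 → P* = $44, Q* = 336.
With the tax collected from suppliers, supply shifts: Qs = 4(P − 22.5) + 160.
New equilibrium: consumers pay $64, suppliers receive $41.5, Q = 326. (Wedge: Pb − Ps = 22.5.)
Burden on consumers: $20; on suppliers: $2.5. (They sum to $22.5.)

Consumers bear $20 per month; suppliers bear $2.5 per month.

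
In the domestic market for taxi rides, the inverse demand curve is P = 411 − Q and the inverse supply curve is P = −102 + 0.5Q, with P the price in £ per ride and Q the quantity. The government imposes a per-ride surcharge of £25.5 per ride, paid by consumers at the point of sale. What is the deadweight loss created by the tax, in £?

Inverting to Q(P) form: Qd = 411 − P; Qs = 2P + 204.
Before the tax: set 411 − P = 2P + 204 → P* = £69, Q* = 342.
With the tax collected from consumers, demand (in seller-price terms) shifts: Qd = 411 − (P + 25.5).
New equilibrium: consumers pay £86, suppliers receive £60.5, Q = 325. (Wedge: Pb − Ps = 25.5.)
Quantity falls by |ΔQ| = |342 − 325| = 17.
DWL = ½ · t · |ΔQ| = ½ · 25.5 · 17 = £216.75.

Deadweight loss = £216.75.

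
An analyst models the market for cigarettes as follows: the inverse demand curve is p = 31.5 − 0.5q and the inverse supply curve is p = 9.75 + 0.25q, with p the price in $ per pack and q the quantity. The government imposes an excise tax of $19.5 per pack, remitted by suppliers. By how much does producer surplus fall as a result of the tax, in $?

Producer surplus falls by $104.

Rewrite in direct form: qd = 63 − 2p and qs = 4p − 39.
Without the tax, 63 − 2p = 4p − 39 gives 6p = 102, so p* = $17 and q* = 29.
With the tax collected from suppliers, supply shifts: qs = 4(p − 19.5) − 39.
New equilibrium: buyers pay $30, suppliers receive $10.5, q = 3. (Wedge: pb − ps = 19.5.)
ΔPS is the trapezoid between Q = 3 and Q = 29 of height $6.5: ½ · (29 + 3) · 6.5 = $104.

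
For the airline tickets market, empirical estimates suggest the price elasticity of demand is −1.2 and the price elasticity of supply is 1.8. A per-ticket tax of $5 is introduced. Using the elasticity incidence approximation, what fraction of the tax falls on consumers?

Consumers' share ≈ 0.6.

Incidence ratio: consumers' share ≈ εs / (εs + |εd|) = 1.8 / (1.8 + 1.2) = 0.6.
Supply is the more elastic side, so consumers bear the larger share.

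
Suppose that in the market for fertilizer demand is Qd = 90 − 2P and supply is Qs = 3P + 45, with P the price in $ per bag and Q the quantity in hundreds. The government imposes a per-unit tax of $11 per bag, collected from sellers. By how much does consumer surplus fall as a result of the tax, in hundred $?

Consumer surplus falls by $431.64 hundred.

Before the tax: set 90 − 2P = 3P + 45 → P* = $9, Q* = 72.
With the tax collected from sellers, supply shifts: Qs = 3(P − 11) + 45.
New equilibrium: buyers pay $15.6, sellers receive $4.6, Q = 58.8. (Wedge: Pb − Ps = 11.)
ΔCS is the trapezoid between Q = 58.8 and Q = 72 of height $6.6: ½ · (72 + 58.8) · 6.6 = $431.64.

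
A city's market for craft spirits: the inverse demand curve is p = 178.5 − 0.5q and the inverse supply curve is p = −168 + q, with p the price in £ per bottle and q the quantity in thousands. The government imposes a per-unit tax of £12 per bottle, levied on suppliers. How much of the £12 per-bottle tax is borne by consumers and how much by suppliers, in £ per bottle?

Consumers bear £4 per bottle; suppliers bear £8 per bottle.

Inverting to q(p) form: qd = 357 − 2p; qs = p + 168.
Without the tax, 357 − 2p = p + 168 gives 3p = 189, so p* = £63 and q* = 231.
With the tax collected from suppliers, supply shifts: qs = (p − 12) + 168.
Solving gives q = 223 with consumers paying £67 and suppliers receiving £55 (the £12 wedge).
Burden on consumers: £4; on suppliers: £8. (They sum to £12.)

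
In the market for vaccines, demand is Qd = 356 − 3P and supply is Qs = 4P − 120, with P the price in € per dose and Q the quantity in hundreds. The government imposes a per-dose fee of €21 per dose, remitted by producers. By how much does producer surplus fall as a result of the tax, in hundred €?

Before the tax: set 356 − 3P = 4P − 120 → P* = €68, Q* = 152.
With the tax collected from producers, supply shifts: Qs = 4(P − 21) − 120.
New equilibrium: buyers pay €80, producers receive €59, Q = 116. (Wedge: Pb − Ps = 21.)
ΔPS is the trapezoid between Q = 116 and Q = 152 of height €9: ½ · (152 + 116) · 9 = €1206.

Producer surplus falls by €1206 hundred.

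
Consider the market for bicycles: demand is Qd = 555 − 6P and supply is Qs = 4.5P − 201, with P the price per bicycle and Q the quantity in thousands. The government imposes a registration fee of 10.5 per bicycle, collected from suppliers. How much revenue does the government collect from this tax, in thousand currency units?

Tax revenue = 1008 thousand.

Before the tax: set 555 − 6P = 4.5P − 201 → P* = 72, Q* = 123.
With the tax collected from suppliers, supply shifts: Qs = 4.5(P − 10.5) − 201.
Solving gives Q = 96 with buyers paying 76.5 and suppliers receiving 66 (the 10.5 wedge).
Revenue = t · Q = 10.5 · 96 = 1008.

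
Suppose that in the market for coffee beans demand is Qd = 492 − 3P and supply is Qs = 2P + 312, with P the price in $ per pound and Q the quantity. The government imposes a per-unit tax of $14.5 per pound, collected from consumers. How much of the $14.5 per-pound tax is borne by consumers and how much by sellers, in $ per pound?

Consumers bear $5.8 per pound; sellers bear $8.7 per pound.

Without the tax, 492 − 3P = 2P + 312 gives 5P = 180, so P* = $36 and Q* = 384.
With the tax collected from consumers, demand (in seller-price terms) shifts: Qd = 492 − 3(P + 14.5).
New equilibrium: consumers pay $41.8, sellers receive $27.3, Q = 366.6. (Wedge: Pb − Ps = 14.5.)
Burden on consumers: $5.8; on sellers: $8.7. (They sum to $14.5.)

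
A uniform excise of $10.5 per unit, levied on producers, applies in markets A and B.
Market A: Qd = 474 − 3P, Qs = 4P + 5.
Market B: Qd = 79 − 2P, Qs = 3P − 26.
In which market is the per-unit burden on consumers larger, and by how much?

Market B, by $0.3.

Market A: pre-tax P* = $67, Q* = 273; post-tax Q = 255; per-unit burden on consumers = $6.
Market B: pre-tax P* = $21, Q* = 37; post-tax Q = 24.4; per-unit burden on consumers = $6.3.
Difference: $6 vs $6.3 → market B is larger by $0.3.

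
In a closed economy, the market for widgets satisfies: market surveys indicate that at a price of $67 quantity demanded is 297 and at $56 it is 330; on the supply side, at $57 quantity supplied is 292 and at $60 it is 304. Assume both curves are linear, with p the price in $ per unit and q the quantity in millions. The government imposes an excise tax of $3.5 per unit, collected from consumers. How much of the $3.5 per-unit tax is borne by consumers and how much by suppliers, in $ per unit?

Demand slope: (330 − 297)/(56 − 67) = -3, so qd = 498 − 3p.
Supply slope: (304 − 292)/(60 − 57) = 4, so qs = 4p + 64.
Before the tax: set 498 − 3p = 4p + 64 → p* = $62, q* = 312.
With the tax collected from consumers, demand (in seller-price terms) shifts: qd = 498 − 3(p + 3.5).
Solving gives q = 306 with consumers paying $64 and suppliers receiving $60.5 (the $3.5 wedge).
Burden on consumers: $2; on suppliers: $1.5. (They sum to $3.5.)
The less price-elastic side of the market bears the larger share of a per-unit tax.

Consumers bear $2 per unit; suppliers bear $1.5 per unit.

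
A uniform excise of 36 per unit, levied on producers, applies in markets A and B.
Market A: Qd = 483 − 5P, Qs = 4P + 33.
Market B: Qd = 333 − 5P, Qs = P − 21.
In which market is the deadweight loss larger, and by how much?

Market A, by 900.

Market A: pre-tax P* = 50, Q* = 233; post-tax Q = 153; deadweight loss = 1440.
Market B: pre-tax P* = 59, Q* = 38; post-tax Q = 8; deadweight loss = 540.
Difference: 1440 vs 540 → market A is larger by 900.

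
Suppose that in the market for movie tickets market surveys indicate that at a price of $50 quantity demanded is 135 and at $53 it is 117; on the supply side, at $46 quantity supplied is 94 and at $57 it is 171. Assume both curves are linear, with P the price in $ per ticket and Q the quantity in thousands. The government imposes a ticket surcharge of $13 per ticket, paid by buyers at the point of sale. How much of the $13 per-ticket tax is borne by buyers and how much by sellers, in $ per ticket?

Buyers bear $7 per ticket; sellers bear $6 per ticket.

Demand slope: (117 − 135)/(53 − 50) = -6, so Qd = 435 − 6P.
Supply slope: (171 − 94)/(57 − 46) = 7, so Qs = 7P − 228.
Without the tax, 435 − 6P = 7P − 228 gives 13P = 663, so P* = $51 and Q* = 129.
With the tax collected from buyers, demand (in seller-price terms) shifts: Qd = 435 − 6(P + 13).
Solving gives Q = 87 with buyers paying $58 and sellers receiving $45 (the $13 wedge).
Burden on buyers: $7; on sellers: $6. (They sum to $13.)
The less price-elastic side of the market bears the larger share of a per-unit tax.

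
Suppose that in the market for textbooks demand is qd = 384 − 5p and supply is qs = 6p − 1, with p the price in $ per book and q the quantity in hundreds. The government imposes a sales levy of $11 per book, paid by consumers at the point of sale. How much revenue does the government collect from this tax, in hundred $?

Before the tax: set 384 − 5p = 6p − 1 → p* = $35, q* = 209.
With the tax collected from consumers, demand (in seller-price terms) shifts: qd = 384 − 5(p + 11).
Solving gives q = 179 with consumers paying $41 and suppliers receiving $30 (the $11 wedge).
Revenue = t · Q = 11 · 179 = $1969.

Tax revenue = $1969 hundred.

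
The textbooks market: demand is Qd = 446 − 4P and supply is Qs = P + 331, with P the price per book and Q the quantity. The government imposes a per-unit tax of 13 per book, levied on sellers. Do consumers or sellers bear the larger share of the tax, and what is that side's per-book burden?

Without the tax, 446 − 4P = P + 331 gives 5P = 115, so P* = 23 and Q* = 354.
With the tax collected from sellers, supply shifts: Qs = (P − 13) + 331.
New equilibrium: consumers pay 25.6, sellers receive 12.6, Q = 343.6. (Wedge: Pb − Ps = 13.)
Per-book burden: consumers 2.6, sellers 10.4.
Sellers take the larger share because supply is less price-elastic here (demand slope 4 vs supply slope 1).

Sellers bear the larger share: 10.4 per book.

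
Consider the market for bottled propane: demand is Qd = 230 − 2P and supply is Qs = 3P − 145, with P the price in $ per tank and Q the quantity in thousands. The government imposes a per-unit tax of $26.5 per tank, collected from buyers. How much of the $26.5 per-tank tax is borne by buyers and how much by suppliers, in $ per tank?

Buyers bear $15.9 per tank; suppliers bear $10.6 per tank.

Without the tax, 230 − 2P = 3P − 145 gives 5P = 375, so P* = $75 and Q* = 80.
With the tax collected from buyers, demand (in seller-price terms) shifts: Qd = 230 − 2(P + 26.5).
Solving gives Q = 48.2 with buyers paying $90.9 and suppliers receiving $64.4 (the $26.5 wedge).
Burden on buyers: $15.9; on suppliers: $10.6. (They sum to $26.5.)
The less price-elastic side of the market bears the larger share of a per-unit tax.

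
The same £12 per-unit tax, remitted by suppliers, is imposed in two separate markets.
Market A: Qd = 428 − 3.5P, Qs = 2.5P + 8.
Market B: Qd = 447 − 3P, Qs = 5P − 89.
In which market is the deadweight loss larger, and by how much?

Market A: pre-tax P* = £70, Q* = 183; post-tax Q = 165.5; deadweight loss = £105.
Market B: pre-tax P* = £67, Q* = 246; post-tax Q = 223.5; deadweight loss = £135.
Difference: £105 vs £135 → market B is larger by £30.

Market B, by £30.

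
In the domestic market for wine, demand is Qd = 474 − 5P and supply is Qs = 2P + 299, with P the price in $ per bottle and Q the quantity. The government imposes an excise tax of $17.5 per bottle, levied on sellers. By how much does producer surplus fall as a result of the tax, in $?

Without the tax, 474 − 5P = 2P + 299 gives 7P = 175, so P* = $25 and Q* = 349.
With the tax collected from sellers, supply shifts: Qs = 2(P − 17.5) + 299.
New equilibrium: consumers pay $30, sellers receive $12.5, Q = 324. (Wedge: Pb − Ps = 17.5.)
ΔPS is the trapezoid between Q = 324 and Q = 349 of height $12.5: ½ · (349 + 324) · 12.5 = $4206.25.

Producer surplus falls by $4206.25.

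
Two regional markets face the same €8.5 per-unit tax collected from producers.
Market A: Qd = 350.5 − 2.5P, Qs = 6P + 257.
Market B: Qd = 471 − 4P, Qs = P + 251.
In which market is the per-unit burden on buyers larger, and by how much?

Market A: pre-tax P* = €11, Q* = 323; post-tax Q = 308; per-unit burden on buyers = €6.
Market B: pre-tax P* = €44, Q* = 295; post-tax Q = 288.2; per-unit burden on buyers = €1.7.
Difference: €6 vs €1.7 → market A is larger by €4.3.

Market A, by €4.3.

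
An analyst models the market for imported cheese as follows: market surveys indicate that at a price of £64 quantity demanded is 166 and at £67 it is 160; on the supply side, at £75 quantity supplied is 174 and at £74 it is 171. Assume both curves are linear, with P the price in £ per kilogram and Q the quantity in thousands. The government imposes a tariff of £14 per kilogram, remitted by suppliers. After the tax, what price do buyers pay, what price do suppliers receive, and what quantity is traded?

Demand slope: (160 − 166)/(67 − 64) = -2, so Qd = 294 − 2P.
Supply slope: (171 − 174)/(74 − 75) = 3, so Qs = 3P − 51.
Without the tax, 294 − 2P = 3P − 51 gives 5P = 345, so P* = £69 and Q* = 156.
With the tax collected from suppliers, supply shifts: Qs = 3(P − 14) − 51.
New equilibrium: buyers pay £77.4, suppliers receive £63.4, Q = 139.2. (Wedge: Pb − Ps = 14.)
The less price-elastic side of the market bears the larger share of a per-unit tax.

Buyers pay £77.4; suppliers receive £63.4; quantity = 139.2.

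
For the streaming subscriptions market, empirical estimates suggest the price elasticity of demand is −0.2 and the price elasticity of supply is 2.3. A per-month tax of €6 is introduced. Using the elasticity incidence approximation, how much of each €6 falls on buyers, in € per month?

Buyers bear ≈ €5.52 per month.

Incidence ratio: buyers' share ≈ εs / (εs + |εd|) = 2.3 / (2.3 + 0.2) = 0.92.
So buyers bear ≈ 0.92 × €6 = €5.52; producers bear €0.48.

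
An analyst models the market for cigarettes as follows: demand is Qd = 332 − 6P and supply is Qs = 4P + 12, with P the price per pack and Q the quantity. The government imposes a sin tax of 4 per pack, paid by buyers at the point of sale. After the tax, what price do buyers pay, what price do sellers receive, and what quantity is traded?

Buyers pay 33.6; sellers receive 29.6; quantity = 130.4.

Before the tax: set 332 − 6P = 4P + 12 → P* = 32, Q* = 140.
With the tax collected from buyers, demand (in seller-price terms) shifts: Qd = 332 − 6(P + 4).
Solving gives Q = 130.4 with buyers paying 33.6 and sellers receiving 29.6 (the 4 wedge).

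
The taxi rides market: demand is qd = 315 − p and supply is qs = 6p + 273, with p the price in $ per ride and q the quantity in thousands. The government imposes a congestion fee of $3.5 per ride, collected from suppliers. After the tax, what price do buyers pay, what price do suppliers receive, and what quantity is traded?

Without the tax, 315 − p = 6p + 273 gives 7p = 42, so p* = $6 and q* = 309.
With the tax collected from suppliers, supply shifts: qs = 6(p − 3.5) + 273.
New equilibrium: buyers pay $9, suppliers receive $5.5, q = 306. (Wedge: pb − ps = 3.5.)

Buyers pay $9; suppliers receive $5.5; quantity = 306.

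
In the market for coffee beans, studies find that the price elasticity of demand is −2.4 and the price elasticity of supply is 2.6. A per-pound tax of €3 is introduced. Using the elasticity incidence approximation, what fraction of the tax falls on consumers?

Incidence ratio: consumers' share ≈ εs / (εs + |εd|) = 2.6 / (2.6 + 2.4) = 0.52.
Supply is the more elastic side, so consumers bear the larger share.

Consumers' share ≈ 0.52.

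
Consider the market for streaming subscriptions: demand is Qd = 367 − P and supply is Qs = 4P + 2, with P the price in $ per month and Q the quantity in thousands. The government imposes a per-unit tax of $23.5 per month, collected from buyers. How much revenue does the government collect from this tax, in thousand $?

Tax revenue = $6467.2 thousand.

Without the tax, 367 − P = 4P + 2 gives 5P = 365, so P* = $73 and Q* = 294.
With the tax collected from buyers, demand (in seller-price terms) shifts: Qd = 367 − (P + 23.5).
New equilibrium: buyers pay $91.8, suppliers receive $68.3, Q = 275.2. (Wedge: Pb − Ps = 23.5.)
Revenue = t · Q = 23.5 · 275.2 = $6467.2.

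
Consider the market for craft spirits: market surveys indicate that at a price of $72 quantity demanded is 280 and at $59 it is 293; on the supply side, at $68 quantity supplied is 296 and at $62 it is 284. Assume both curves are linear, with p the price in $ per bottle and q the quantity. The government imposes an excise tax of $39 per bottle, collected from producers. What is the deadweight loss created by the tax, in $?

Demand slope: (293 − 280)/(59 − 72) = -1, so qd = 352 − p.
Supply slope: (284 − 296)/(62 − 68) = 2, so qs = 2p + 160.
Without the tax, 352 − p = 2p + 160 gives 3p = 192, so p* = $64 and q* = 288.
With the tax collected from producers, supply shifts: qs = 2(p − 39) + 160.
Solving gives q = 262 with consumers paying $90 and producers receiving $51 (the $39 wedge).
Quantity falls by |ΔQ| = |288 − 262| = 26.
DWL = ½ · t · |ΔQ| = ½ · 39 · 26 = $507.

Deadweight loss = $507.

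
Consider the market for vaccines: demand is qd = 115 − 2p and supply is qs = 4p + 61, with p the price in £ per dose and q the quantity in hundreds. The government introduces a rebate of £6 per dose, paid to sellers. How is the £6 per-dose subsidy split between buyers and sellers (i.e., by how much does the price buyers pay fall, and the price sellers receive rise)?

Before the subsidy: set 115 − 2p = 4p + 61 → p* = £9, q* = 97.
With a per-unit subsidy paid to sellers, each receives p + 6 per unit sold, so supply becomes qs = 4(p + 6) + 61.
Solving gives q = 105 with buyers paying £5 and sellers receiving £11 (the £6 wedge).
Gain to buyers: £4; to sellers: £2. (They sum to £6.)

Buyers gain £4 per dose; sellers gain £2 per dose.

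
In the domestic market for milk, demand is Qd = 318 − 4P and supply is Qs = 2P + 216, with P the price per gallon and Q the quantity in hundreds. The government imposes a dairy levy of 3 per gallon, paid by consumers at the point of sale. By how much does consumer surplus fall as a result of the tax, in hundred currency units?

Consumer surplus falls by 248 hundred.

Before the tax: set 318 − 4P = 2P + 216 → P* = 17, Q* = 250.
With the tax collected from consumers, demand (in seller-price terms) shifts: Qd = 318 − 4(P + 3).
Solving gives Q = 246 with consumers paying 18 and suppliers receiving 15 (the 3 wedge).
ΔCS is the trapezoid between Q = 246 and Q = 250 of height 1: ½ · (250 + 246) · 1 = 248.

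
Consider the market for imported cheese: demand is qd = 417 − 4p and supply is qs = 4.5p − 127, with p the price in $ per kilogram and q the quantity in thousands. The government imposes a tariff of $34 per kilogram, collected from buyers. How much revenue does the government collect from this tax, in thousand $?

Before the tax: set 417 − 4p = 4.5p − 127 → p* = $64, q* = 161.
With the tax collected from buyers, demand (in seller-price terms) shifts: qd = 417 − 4(p + 34).
New equilibrium: buyers pay $82, sellers receive $48, q = 89. (Wedge: pb − ps = 34.)
Revenue = t · Q = 34 · 89 = $3026.

Tax revenue = $3026 thousand.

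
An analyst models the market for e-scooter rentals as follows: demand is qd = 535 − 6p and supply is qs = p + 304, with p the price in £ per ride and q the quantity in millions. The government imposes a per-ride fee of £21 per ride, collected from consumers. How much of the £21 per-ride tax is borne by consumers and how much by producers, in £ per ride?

Consumers bear £3 per ride; producers bear £18 per ride.

Without the tax, 535 − 6p = p + 304 gives 7p = 231, so p* = £33 and q* = 337.
With the tax collected from consumers, demand (in seller-price terms) shifts: qd = 535 − 6(p + 21).
New equilibrium: consumers pay £36, producers receive £15, q = 319. (Wedge: pb − ps = 21.)
Burden on consumers: £3; on producers: £18. (They sum to £21.)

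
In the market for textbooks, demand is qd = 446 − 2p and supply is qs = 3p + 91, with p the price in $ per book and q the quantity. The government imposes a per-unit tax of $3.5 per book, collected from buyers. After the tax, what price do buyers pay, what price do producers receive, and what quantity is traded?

Buyers pay $73.1; producers receive $69.6; quantity = 299.8.

Before the tax: set 446 − 2p = 3p + 91 → p* = $71, q* = 304.
With the tax collected from buyers, demand (in seller-price terms) shifts: qd = 446 − 2(p + 3.5).
Solving gives q = 299.8 with buyers paying $73.1 and producers receiving $69.6 (the $3.5 wedge).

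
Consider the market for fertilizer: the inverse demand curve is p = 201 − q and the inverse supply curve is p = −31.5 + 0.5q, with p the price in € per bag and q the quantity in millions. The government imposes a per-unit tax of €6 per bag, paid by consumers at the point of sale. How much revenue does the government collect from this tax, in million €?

Tax revenue = €906 million.

Inverting to q(p) form: qd = 201 − p; qs = 2p + 63.
Without the tax, 201 − p = 2p + 63 gives 3p = 138, so p* = €46 and q* = 155.
With the tax collected from consumers, demand (in seller-price terms) shifts: qd = 201 − (p + 6).
New equilibrium: consumers pay €50, producers receive €44, q = 151. (Wedge: pb − ps = 6.)
Revenue = t · Q = 6 · 151 = €906.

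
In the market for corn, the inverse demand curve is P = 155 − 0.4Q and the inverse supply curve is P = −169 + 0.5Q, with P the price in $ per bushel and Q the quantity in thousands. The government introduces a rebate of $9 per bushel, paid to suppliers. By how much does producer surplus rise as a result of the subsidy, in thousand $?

Producer surplus rises by $1825 thousand.

Rewrite in direct form: Qd = 387.5 − 2.5P and Qs = 2P + 338.
Before the subsidy: set 387.5 − 2.5P = 2P + 338 → P* = $11, Q* = 360.
With a per-unit subsidy paid to suppliers, each receives P + 9 per unit sold, so supply becomes Qs = 2(P + 9) + 338.
New equilibrium: consumers pay $7, suppliers receive $16, Q = 370. (Wedge: Pb − Ps = −9.)
ΔPS is the trapezoid between Q = 370 and Q = 360 of height $5: ½ · (360 + 370) · 5 = $1825.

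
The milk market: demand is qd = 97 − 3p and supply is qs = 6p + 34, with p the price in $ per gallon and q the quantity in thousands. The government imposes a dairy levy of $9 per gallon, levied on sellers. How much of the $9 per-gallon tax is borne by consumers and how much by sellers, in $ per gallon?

Without the tax, 97 − 3p = 6p + 34 gives 9p = 63, so p* = $7 and q* = 76.
With the tax collected from sellers, supply shifts: qs = 6(p − 9) + 34.
Solving gives q = 58 with consumers paying $13 and sellers receiving $4 (the $9 wedge).
Burden on consumers: $6; on sellers: $3. (They sum to $9.)

Consumers bear $6 per gallon; sellers bear $3 per gallon.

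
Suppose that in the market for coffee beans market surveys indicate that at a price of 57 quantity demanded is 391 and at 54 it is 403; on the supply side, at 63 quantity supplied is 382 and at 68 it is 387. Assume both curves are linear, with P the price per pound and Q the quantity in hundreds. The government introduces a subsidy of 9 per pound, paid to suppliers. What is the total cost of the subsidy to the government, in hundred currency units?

Demand slope: (403 − 391)/(54 − 57) = -4, so Qd = 619 − 4P.
Supply slope: (387 − 382)/(68 − 63) = 1, so Qs = P + 319.
Before the subsidy: set 619 − 4P = P + 319 → P* = 60, Q* = 379.
With a per-unit subsidy paid to suppliers, each receives P + 9 per unit sold, so supply becomes Qs = (P + 9) + 319.
New equilibrium: consumers pay 58.2, suppliers receive 67.2, Q = 386.2. (Wedge: Pb − Ps = −9.)
Outlay = t · Q = 9 · 386.2 = 3475.8.

Government outlay = 3475.8 hundred.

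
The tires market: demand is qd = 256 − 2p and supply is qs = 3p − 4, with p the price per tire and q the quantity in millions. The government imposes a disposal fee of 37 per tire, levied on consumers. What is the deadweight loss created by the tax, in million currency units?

Deadweight loss = 821.4 million.

Without the tax, 256 − 2p = 3p − 4 gives 5p = 260, so p* = 52 and q* = 152.
With the tax collected from consumers, demand (in seller-price terms) shifts: qd = 256 − 2(p + 37).
Solving gives q = 107.6 with consumers paying 74.2 and sellers receiving 37.2 (the 37 wedge).
Quantity falls by |ΔQ| = |152 − 107.6| = 44.4.
DWL = ½ · t · |ΔQ| = ½ · 37 · 44.4 = 821.4.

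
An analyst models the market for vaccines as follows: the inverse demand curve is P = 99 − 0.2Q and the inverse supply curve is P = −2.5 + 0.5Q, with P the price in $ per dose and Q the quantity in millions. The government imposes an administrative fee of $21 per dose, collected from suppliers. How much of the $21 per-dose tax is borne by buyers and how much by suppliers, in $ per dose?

Buyers bear $6 per dose; suppliers bear $15 per dose.

Rewrite in direct form: Qd = 495 − 5P and Qs = 2P + 5.
Before the tax: set 495 − 5P = 2P + 5 → P* = $70, Q* = 145.
With the tax collected from suppliers, supply shifts: Qs = 2(P − 21) + 5.
New equilibrium: buyers pay $76, suppliers receive $55, Q = 115. (Wedge: Pb − Ps = 21.)
Burden on buyers: $6; on suppliers: $15. (They sum to $21.)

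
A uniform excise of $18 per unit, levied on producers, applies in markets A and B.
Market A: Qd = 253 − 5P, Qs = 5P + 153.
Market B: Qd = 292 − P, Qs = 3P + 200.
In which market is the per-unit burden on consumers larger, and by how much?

Market A: pre-tax P* = $10, Q* = 203; post-tax Q = 158; per-unit burden on consumers = $9.
Market B: pre-tax P* = $23, Q* = 269; post-tax Q = 255.5; per-unit burden on consumers = $13.5.
Difference: $9 vs $13.5 → market B is larger by $4.5.

Market B, by $4.5.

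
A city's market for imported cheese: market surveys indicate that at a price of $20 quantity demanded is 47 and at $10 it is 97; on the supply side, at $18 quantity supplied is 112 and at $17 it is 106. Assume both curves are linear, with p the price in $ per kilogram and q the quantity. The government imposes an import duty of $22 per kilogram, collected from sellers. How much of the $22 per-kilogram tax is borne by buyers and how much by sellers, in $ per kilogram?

Demand slope: (97 − 47)/(10 − 20) = -5, so qd = 147 − 5p.
Supply slope: (106 − 112)/(17 − 18) = 6, so qs = 6p + 4.
Without the tax, 147 − 5p = 6p + 4 gives 11p = 143, so p* = $13 and q* = 82.
With the tax collected from sellers, supply shifts: qs = 6(p − 22) + 4.
New equilibrium: buyers pay $25, sellers receive $3, q = 22. (Wedge: pb − ps = 22.)
Burden on buyers: $12; on sellers: $10. (They sum to $22.)

Buyers bear $12 per kilogram; sellers bear $10 per kilogram.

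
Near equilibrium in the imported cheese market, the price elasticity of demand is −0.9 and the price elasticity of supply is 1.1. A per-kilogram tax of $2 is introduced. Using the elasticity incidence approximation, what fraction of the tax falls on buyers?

Incidence ratio: buyers' share ≈ εs / (εs + |εd|) = 1.1 / (1.1 + 0.9) = 0.55.
Supply is the more elastic side, so buyers bear the larger share.

Buyers' share ≈ 0.55.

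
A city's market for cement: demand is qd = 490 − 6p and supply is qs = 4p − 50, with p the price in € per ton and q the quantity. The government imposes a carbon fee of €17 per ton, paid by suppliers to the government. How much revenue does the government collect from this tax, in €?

Tax revenue = €2128.4.

Before the tax: set 490 − 6p = 4p − 50 → p* = €54, q* = 166.
With the tax collected from suppliers, supply shifts: qs = 4(p − 17) − 50.
New equilibrium: buyers pay €60.8, suppliers receive €43.8, q = 125.2. (Wedge: pb − ps = 17.)
Revenue = t · Q = 17 · 125.2 = €2128.4.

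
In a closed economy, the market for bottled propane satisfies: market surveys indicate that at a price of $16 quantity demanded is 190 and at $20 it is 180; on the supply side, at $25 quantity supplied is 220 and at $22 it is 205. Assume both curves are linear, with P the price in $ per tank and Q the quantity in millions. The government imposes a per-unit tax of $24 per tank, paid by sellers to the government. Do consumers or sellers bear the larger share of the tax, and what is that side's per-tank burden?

Consumers bear the larger share: $16 per tank.

Demand slope: (180 − 190)/(20 − 16) = -2.5, so Qd = 230 − 2.5P.
Supply slope: (205 − 220)/(22 − 25) = 5, so Qs = 5P + 95.
Without the tax, 230 − 2.5P = 5P + 95 gives 7.5P = 135, so P* = $18 and Q* = 185.
With the tax collected from sellers, supply shifts: Qs = 5(P − 24) + 95.
Solving gives Q = 145 with consumers paying $34 and sellers receiving $10 (the $24 wedge).
Per-tank burden: consumers $16, sellers $8.
Consumers take the larger share because demand is less price-elastic here (demand slope 2.5 vs supply slope 5).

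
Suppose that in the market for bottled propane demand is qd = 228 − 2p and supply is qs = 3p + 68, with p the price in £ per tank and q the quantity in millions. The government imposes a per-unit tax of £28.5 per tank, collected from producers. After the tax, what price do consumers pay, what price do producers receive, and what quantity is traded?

Consumers pay £49.1; producers receive £20.6; quantity = 129.8.

Before the tax: set 228 − 2p = 3p + 68 → p* = £32, q* = 164.
With the tax collected from producers, supply shifts: qs = 3(p − 28.5) + 68.
New equilibrium: consumers pay £49.1, producers receive £20.6, q = 129.8. (Wedge: pb − ps = 28.5.)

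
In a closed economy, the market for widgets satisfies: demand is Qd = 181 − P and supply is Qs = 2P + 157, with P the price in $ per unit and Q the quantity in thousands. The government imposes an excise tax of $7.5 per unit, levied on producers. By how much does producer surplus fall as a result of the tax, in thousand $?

Producer surplus falls by $426.25 thousand.

Before the tax: set 181 − P = 2P + 157 → P* = $8, Q* = 173.
With the tax collected from producers, supply shifts: Qs = 2(P − 7.5) + 157.
New equilibrium: buyers pay $13, producers receive $5.5, Q = 168. (Wedge: Pb − Ps = 7.5.)
ΔPS is the trapezoid between Q = 168 and Q = 173 of height $2.5: ½ · (173 + 168) · 2.5 = $426.25.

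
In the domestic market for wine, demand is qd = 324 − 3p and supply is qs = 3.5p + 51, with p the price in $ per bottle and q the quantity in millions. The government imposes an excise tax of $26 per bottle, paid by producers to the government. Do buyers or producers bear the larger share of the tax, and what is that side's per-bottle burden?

Before the tax: set 324 − 3p = 3.5p + 51 → p* = $42, q* = 198.
With the tax collected from producers, supply shifts: qs = 3.5(p − 26) + 51.
Solving gives q = 156 with buyers paying $56 and producers receiving $30 (the $26 wedge).
Per-bottle burden: buyers $14, producers $12.
Buyers take the larger share because demand is less price-elastic here (demand slope 3 vs supply slope 3.5).

Buyers bear the larger share: $14 per bottle.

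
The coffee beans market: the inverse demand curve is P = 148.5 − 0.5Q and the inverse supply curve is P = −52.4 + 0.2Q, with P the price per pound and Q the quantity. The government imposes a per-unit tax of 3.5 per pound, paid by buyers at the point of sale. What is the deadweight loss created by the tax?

Deadweight loss = 8.75.

Inverting to Q(P) form: Qd = 297 − 2P; Qs = 5P + 262.
Before the tax: set 297 − 2P = 5P + 262 → P* = 5, Q* = 287.
With the tax collected from buyers, demand (in seller-price terms) shifts: Qd = 297 − 2(P + 3.5).
New equilibrium: buyers pay 7.5, sellers receive 4, Q = 282. (Wedge: Pb − Ps = 3.5.)
Quantity falls by |ΔQ| = |287 − 282| = 5.
DWL = ½ · t · |ΔQ| = ½ · 3.5 · 5 = 8.75.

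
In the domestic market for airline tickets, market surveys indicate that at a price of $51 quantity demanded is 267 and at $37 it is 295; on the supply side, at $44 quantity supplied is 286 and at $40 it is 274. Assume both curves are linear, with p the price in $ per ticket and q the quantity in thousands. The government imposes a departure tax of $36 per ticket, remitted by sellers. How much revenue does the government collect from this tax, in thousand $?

Demand slope: (295 − 267)/(37 − 51) = -2, so qd = 369 − 2p.
Supply slope: (274 − 286)/(40 − 44) = 3, so qs = 3p + 154.
Before the tax: set 369 − 2p = 3p + 154 → p* = $43, q* = 283.
With the tax collected from sellers, supply shifts: qs = 3(p − 36) + 154.
Solving gives q = 239.8 with buyers paying $64.6 and sellers receiving $28.6 (the $36 wedge).
Revenue = t · Q = 36 · 239.8 = $8632.8.

Tax revenue = $8632.8 thousand.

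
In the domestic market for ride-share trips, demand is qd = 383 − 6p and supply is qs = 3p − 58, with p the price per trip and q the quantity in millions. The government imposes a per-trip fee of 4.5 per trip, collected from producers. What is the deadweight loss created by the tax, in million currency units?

Deadweight loss = 20.25 million.

Without the tax, 383 − 6p = 3p − 58 gives 9p = 441, so p* = 49 and q* = 89.
With the tax collected from producers, supply shifts: qs = 3(p − 4.5) − 58.
New equilibrium: buyers pay 50.5, producers receive 46, q = 80. (Wedge: pb − ps = 4.5.)
Quantity falls by |ΔQ| = |89 − 80| = 9.
DWL = ½ · t · |ΔQ| = ½ · 4.5 · 9 = 20.25.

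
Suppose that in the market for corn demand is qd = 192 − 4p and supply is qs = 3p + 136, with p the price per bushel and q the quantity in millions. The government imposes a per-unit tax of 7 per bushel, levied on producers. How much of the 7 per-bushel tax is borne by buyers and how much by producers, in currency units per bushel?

Before the tax: set 192 − 4p = 3p + 136 → p* = 8, q* = 160.
With the tax collected from producers, supply shifts: qs = 3(p − 7) + 136.
New equilibrium: buyers pay 11, producers receive 4, q = 148. (Wedge: pb − ps = 7.)
Burden on buyers: 3; on producers: 4. (They sum to 7.)

Buyers bear 3 per bushel; producers bear 4 per bushel.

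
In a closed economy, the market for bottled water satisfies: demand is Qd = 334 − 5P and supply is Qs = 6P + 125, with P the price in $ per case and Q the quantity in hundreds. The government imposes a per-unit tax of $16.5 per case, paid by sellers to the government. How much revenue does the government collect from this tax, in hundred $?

Tax revenue = $3201 hundred.

Without the tax, 334 − 5P = 6P + 125 gives 11P = 209, so P* = $19 and Q* = 239.
With the tax collected from sellers, supply shifts: Qs = 6(P − 16.5) + 125.
New equilibrium: consumers pay $28, sellers receive $11.5, Q = 194. (Wedge: Pb − Ps = 16.5.)
Revenue = t · Q = 16.5 · 194 = $3201.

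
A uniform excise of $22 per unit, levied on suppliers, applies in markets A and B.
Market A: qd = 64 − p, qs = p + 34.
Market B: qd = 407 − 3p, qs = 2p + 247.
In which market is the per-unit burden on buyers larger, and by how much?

Market A, by $2.2.

Market A: pre-tax p* = $15, q* = 49; post-tax q = 38; per-unit burden on buyers = $11.
Market B: pre-tax p* = $32, q* = 311; post-tax q = 284.6; per-unit burden on buyers = $8.8.
Difference: $11 vs $8.8 → market A is larger by $2.2.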